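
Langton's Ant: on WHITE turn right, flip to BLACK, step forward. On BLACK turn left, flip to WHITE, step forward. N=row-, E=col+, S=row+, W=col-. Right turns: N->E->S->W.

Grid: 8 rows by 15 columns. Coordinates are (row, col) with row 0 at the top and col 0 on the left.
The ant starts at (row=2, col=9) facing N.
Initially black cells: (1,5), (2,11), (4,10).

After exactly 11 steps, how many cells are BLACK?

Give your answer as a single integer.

Step 1: on WHITE (2,9): turn R to E, flip to black, move to (2,10). |black|=4
Step 2: on WHITE (2,10): turn R to S, flip to black, move to (3,10). |black|=5
Step 3: on WHITE (3,10): turn R to W, flip to black, move to (3,9). |black|=6
Step 4: on WHITE (3,9): turn R to N, flip to black, move to (2,9). |black|=7
Step 5: on BLACK (2,9): turn L to W, flip to white, move to (2,8). |black|=6
Step 6: on WHITE (2,8): turn R to N, flip to black, move to (1,8). |black|=7
Step 7: on WHITE (1,8): turn R to E, flip to black, move to (1,9). |black|=8
Step 8: on WHITE (1,9): turn R to S, flip to black, move to (2,9). |black|=9
Step 9: on WHITE (2,9): turn R to W, flip to black, move to (2,8). |black|=10
Step 10: on BLACK (2,8): turn L to S, flip to white, move to (3,8). |black|=9
Step 11: on WHITE (3,8): turn R to W, flip to black, move to (3,7). |black|=10

Answer: 10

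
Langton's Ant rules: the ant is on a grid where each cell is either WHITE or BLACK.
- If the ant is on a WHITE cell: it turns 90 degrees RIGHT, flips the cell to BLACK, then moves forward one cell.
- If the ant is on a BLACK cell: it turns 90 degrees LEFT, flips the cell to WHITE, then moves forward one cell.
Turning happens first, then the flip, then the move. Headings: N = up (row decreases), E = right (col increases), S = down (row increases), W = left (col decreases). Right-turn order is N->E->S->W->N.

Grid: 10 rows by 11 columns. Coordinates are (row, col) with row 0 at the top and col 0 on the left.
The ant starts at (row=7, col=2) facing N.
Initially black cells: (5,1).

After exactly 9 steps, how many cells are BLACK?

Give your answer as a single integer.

Step 1: on WHITE (7,2): turn R to E, flip to black, move to (7,3). |black|=2
Step 2: on WHITE (7,3): turn R to S, flip to black, move to (8,3). |black|=3
Step 3: on WHITE (8,3): turn R to W, flip to black, move to (8,2). |black|=4
Step 4: on WHITE (8,2): turn R to N, flip to black, move to (7,2). |black|=5
Step 5: on BLACK (7,2): turn L to W, flip to white, move to (7,1). |black|=4
Step 6: on WHITE (7,1): turn R to N, flip to black, move to (6,1). |black|=5
Step 7: on WHITE (6,1): turn R to E, flip to black, move to (6,2). |black|=6
Step 8: on WHITE (6,2): turn R to S, flip to black, move to (7,2). |black|=7
Step 9: on WHITE (7,2): turn R to W, flip to black, move to (7,1). |black|=8

Answer: 8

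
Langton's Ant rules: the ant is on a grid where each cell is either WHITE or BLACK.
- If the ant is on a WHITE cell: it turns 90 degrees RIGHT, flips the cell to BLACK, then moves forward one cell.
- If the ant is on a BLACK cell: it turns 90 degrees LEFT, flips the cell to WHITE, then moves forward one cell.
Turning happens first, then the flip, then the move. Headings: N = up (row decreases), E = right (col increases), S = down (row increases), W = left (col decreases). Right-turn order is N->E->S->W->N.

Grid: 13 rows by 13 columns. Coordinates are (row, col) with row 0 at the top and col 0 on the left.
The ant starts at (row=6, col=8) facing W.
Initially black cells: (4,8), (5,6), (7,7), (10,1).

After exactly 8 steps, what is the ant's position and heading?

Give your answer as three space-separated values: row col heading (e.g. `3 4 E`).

Step 1: on WHITE (6,8): turn R to N, flip to black, move to (5,8). |black|=5
Step 2: on WHITE (5,8): turn R to E, flip to black, move to (5,9). |black|=6
Step 3: on WHITE (5,9): turn R to S, flip to black, move to (6,9). |black|=7
Step 4: on WHITE (6,9): turn R to W, flip to black, move to (6,8). |black|=8
Step 5: on BLACK (6,8): turn L to S, flip to white, move to (7,8). |black|=7
Step 6: on WHITE (7,8): turn R to W, flip to black, move to (7,7). |black|=8
Step 7: on BLACK (7,7): turn L to S, flip to white, move to (8,7). |black|=7
Step 8: on WHITE (8,7): turn R to W, flip to black, move to (8,6). |black|=8

Answer: 8 6 W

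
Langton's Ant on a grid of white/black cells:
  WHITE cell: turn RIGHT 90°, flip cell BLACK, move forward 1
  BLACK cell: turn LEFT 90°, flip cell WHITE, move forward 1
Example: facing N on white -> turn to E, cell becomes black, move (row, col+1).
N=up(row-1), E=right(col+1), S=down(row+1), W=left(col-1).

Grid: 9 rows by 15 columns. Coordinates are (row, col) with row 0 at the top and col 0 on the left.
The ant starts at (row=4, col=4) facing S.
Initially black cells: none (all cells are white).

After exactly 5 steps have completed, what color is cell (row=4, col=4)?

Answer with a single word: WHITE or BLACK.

Step 1: on WHITE (4,4): turn R to W, flip to black, move to (4,3). |black|=1
Step 2: on WHITE (4,3): turn R to N, flip to black, move to (3,3). |black|=2
Step 3: on WHITE (3,3): turn R to E, flip to black, move to (3,4). |black|=3
Step 4: on WHITE (3,4): turn R to S, flip to black, move to (4,4). |black|=4
Step 5: on BLACK (4,4): turn L to E, flip to white, move to (4,5). |black|=3

Answer: WHITE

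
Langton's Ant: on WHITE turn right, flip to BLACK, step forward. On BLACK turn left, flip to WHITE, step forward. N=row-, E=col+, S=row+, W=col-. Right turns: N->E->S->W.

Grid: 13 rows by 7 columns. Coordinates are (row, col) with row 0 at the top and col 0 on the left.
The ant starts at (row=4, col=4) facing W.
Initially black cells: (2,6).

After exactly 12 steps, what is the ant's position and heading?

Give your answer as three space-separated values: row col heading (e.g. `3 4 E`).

Answer: 6 4 W

Derivation:
Step 1: on WHITE (4,4): turn R to N, flip to black, move to (3,4). |black|=2
Step 2: on WHITE (3,4): turn R to E, flip to black, move to (3,5). |black|=3
Step 3: on WHITE (3,5): turn R to S, flip to black, move to (4,5). |black|=4
Step 4: on WHITE (4,5): turn R to W, flip to black, move to (4,4). |black|=5
Step 5: on BLACK (4,4): turn L to S, flip to white, move to (5,4). |black|=4
Step 6: on WHITE (5,4): turn R to W, flip to black, move to (5,3). |black|=5
Step 7: on WHITE (5,3): turn R to N, flip to black, move to (4,3). |black|=6
Step 8: on WHITE (4,3): turn R to E, flip to black, move to (4,4). |black|=7
Step 9: on WHITE (4,4): turn R to S, flip to black, move to (5,4). |black|=8
Step 10: on BLACK (5,4): turn L to E, flip to white, move to (5,5). |black|=7
Step 11: on WHITE (5,5): turn R to S, flip to black, move to (6,5). |black|=8
Step 12: on WHITE (6,5): turn R to W, flip to black, move to (6,4). |black|=9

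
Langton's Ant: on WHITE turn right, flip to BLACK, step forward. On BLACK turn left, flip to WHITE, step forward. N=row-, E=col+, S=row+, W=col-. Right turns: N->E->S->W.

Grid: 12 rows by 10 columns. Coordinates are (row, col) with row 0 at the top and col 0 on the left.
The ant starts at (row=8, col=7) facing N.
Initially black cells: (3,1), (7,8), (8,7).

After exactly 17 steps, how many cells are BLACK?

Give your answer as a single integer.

Step 1: on BLACK (8,7): turn L to W, flip to white, move to (8,6). |black|=2
Step 2: on WHITE (8,6): turn R to N, flip to black, move to (7,6). |black|=3
Step 3: on WHITE (7,6): turn R to E, flip to black, move to (7,7). |black|=4
Step 4: on WHITE (7,7): turn R to S, flip to black, move to (8,7). |black|=5
Step 5: on WHITE (8,7): turn R to W, flip to black, move to (8,6). |black|=6
Step 6: on BLACK (8,6): turn L to S, flip to white, move to (9,6). |black|=5
Step 7: on WHITE (9,6): turn R to W, flip to black, move to (9,5). |black|=6
Step 8: on WHITE (9,5): turn R to N, flip to black, move to (8,5). |black|=7
Step 9: on WHITE (8,5): turn R to E, flip to black, move to (8,6). |black|=8
Step 10: on WHITE (8,6): turn R to S, flip to black, move to (9,6). |black|=9
Step 11: on BLACK (9,6): turn L to E, flip to white, move to (9,7). |black|=8
Step 12: on WHITE (9,7): turn R to S, flip to black, move to (10,7). |black|=9
Step 13: on WHITE (10,7): turn R to W, flip to black, move to (10,6). |black|=10
Step 14: on WHITE (10,6): turn R to N, flip to black, move to (9,6). |black|=11
Step 15: on WHITE (9,6): turn R to E, flip to black, move to (9,7). |black|=12
Step 16: on BLACK (9,7): turn L to N, flip to white, move to (8,7). |black|=11
Step 17: on BLACK (8,7): turn L to W, flip to white, move to (8,6). |black|=10

Answer: 10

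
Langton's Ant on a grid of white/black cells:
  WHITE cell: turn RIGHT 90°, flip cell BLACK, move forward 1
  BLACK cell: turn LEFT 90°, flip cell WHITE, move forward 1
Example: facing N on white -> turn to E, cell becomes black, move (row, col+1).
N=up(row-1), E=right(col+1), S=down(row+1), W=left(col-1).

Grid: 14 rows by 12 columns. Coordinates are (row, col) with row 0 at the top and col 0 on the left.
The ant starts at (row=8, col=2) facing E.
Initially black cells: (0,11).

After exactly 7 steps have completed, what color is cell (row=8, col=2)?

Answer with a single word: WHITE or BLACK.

Answer: WHITE

Derivation:
Step 1: on WHITE (8,2): turn R to S, flip to black, move to (9,2). |black|=2
Step 2: on WHITE (9,2): turn R to W, flip to black, move to (9,1). |black|=3
Step 3: on WHITE (9,1): turn R to N, flip to black, move to (8,1). |black|=4
Step 4: on WHITE (8,1): turn R to E, flip to black, move to (8,2). |black|=5
Step 5: on BLACK (8,2): turn L to N, flip to white, move to (7,2). |black|=4
Step 6: on WHITE (7,2): turn R to E, flip to black, move to (7,3). |black|=5
Step 7: on WHITE (7,3): turn R to S, flip to black, move to (8,3). |black|=6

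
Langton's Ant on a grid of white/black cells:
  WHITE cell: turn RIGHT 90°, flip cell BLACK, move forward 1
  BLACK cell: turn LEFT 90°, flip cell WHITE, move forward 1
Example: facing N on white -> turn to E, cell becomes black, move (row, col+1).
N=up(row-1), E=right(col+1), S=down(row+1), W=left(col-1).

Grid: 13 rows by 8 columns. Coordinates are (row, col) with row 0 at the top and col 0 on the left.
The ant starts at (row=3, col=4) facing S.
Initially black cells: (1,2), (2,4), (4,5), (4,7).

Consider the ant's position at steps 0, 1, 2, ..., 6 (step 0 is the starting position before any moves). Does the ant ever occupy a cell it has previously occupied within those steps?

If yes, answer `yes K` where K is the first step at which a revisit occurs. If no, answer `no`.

Step 1: on WHITE (3,4): turn R to W, flip to black, move to (3,3). |black|=5 — new cell
Step 2: on WHITE (3,3): turn R to N, flip to black, move to (2,3). |black|=6 — new cell
Step 3: on WHITE (2,3): turn R to E, flip to black, move to (2,4). |black|=7 — new cell
Step 4: on BLACK (2,4): turn L to N, flip to white, move to (1,4). |black|=6 — new cell
Step 5: on WHITE (1,4): turn R to E, flip to black, move to (1,5). |black|=7 — new cell
Step 6: on WHITE (1,5): turn R to S, flip to black, move to (2,5). |black|=8 — new cell
No revisit within 6 steps.

Answer: no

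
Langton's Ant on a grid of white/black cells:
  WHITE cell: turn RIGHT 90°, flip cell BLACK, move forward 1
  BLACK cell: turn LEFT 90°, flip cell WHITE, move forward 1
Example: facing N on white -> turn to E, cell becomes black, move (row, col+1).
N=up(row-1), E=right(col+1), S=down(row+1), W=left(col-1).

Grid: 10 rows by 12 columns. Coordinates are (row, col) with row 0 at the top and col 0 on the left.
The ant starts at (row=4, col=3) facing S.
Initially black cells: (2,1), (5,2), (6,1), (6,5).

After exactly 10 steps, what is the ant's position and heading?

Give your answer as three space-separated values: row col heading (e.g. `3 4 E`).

Step 1: on WHITE (4,3): turn R to W, flip to black, move to (4,2). |black|=5
Step 2: on WHITE (4,2): turn R to N, flip to black, move to (3,2). |black|=6
Step 3: on WHITE (3,2): turn R to E, flip to black, move to (3,3). |black|=7
Step 4: on WHITE (3,3): turn R to S, flip to black, move to (4,3). |black|=8
Step 5: on BLACK (4,3): turn L to E, flip to white, move to (4,4). |black|=7
Step 6: on WHITE (4,4): turn R to S, flip to black, move to (5,4). |black|=8
Step 7: on WHITE (5,4): turn R to W, flip to black, move to (5,3). |black|=9
Step 8: on WHITE (5,3): turn R to N, flip to black, move to (4,3). |black|=10
Step 9: on WHITE (4,3): turn R to E, flip to black, move to (4,4). |black|=11
Step 10: on BLACK (4,4): turn L to N, flip to white, move to (3,4). |black|=10

Answer: 3 4 N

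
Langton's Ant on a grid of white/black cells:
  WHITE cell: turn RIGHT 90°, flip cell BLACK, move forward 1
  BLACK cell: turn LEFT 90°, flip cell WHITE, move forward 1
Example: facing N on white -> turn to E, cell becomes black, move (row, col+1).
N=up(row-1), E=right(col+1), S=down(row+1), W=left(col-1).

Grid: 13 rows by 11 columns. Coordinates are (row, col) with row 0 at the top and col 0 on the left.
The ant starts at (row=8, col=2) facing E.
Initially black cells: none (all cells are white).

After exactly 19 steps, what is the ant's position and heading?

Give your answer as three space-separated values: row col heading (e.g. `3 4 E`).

Step 1: on WHITE (8,2): turn R to S, flip to black, move to (9,2). |black|=1
Step 2: on WHITE (9,2): turn R to W, flip to black, move to (9,1). |black|=2
Step 3: on WHITE (9,1): turn R to N, flip to black, move to (8,1). |black|=3
Step 4: on WHITE (8,1): turn R to E, flip to black, move to (8,2). |black|=4
Step 5: on BLACK (8,2): turn L to N, flip to white, move to (7,2). |black|=3
Step 6: on WHITE (7,2): turn R to E, flip to black, move to (7,3). |black|=4
Step 7: on WHITE (7,3): turn R to S, flip to black, move to (8,3). |black|=5
Step 8: on WHITE (8,3): turn R to W, flip to black, move to (8,2). |black|=6
Step 9: on WHITE (8,2): turn R to N, flip to black, move to (7,2). |black|=7
Step 10: on BLACK (7,2): turn L to W, flip to white, move to (7,1). |black|=6
Step 11: on WHITE (7,1): turn R to N, flip to black, move to (6,1). |black|=7
Step 12: on WHITE (6,1): turn R to E, flip to black, move to (6,2). |black|=8
Step 13: on WHITE (6,2): turn R to S, flip to black, move to (7,2). |black|=9
Step 14: on WHITE (7,2): turn R to W, flip to black, move to (7,1). |black|=10
Step 15: on BLACK (7,1): turn L to S, flip to white, move to (8,1). |black|=9
Step 16: on BLACK (8,1): turn L to E, flip to white, move to (8,2). |black|=8
Step 17: on BLACK (8,2): turn L to N, flip to white, move to (7,2). |black|=7
Step 18: on BLACK (7,2): turn L to W, flip to white, move to (7,1). |black|=6
Step 19: on WHITE (7,1): turn R to N, flip to black, move to (6,1). |black|=7

Answer: 6 1 N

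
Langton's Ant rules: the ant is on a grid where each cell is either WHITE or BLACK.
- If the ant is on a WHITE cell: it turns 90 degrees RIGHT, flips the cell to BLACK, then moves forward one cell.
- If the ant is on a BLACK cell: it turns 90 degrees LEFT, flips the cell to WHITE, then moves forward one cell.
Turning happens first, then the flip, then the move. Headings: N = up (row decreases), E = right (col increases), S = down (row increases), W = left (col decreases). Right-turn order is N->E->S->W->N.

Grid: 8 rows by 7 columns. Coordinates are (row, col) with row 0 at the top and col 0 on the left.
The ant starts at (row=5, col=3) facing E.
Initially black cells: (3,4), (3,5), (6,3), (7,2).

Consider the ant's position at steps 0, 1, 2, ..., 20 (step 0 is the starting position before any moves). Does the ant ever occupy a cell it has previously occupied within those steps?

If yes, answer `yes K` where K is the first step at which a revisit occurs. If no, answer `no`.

Answer: yes 5

Derivation:
Step 1: on WHITE (5,3): turn R to S, flip to black, move to (6,3). |black|=5 — new cell
Step 2: on BLACK (6,3): turn L to E, flip to white, move to (6,4). |black|=4 — new cell
Step 3: on WHITE (6,4): turn R to S, flip to black, move to (7,4). |black|=5 — new cell
Step 4: on WHITE (7,4): turn R to W, flip to black, move to (7,3). |black|=6 — new cell
Step 5: on WHITE (7,3): turn R to N, flip to black, move to (6,3). |black|=7 — REVISIT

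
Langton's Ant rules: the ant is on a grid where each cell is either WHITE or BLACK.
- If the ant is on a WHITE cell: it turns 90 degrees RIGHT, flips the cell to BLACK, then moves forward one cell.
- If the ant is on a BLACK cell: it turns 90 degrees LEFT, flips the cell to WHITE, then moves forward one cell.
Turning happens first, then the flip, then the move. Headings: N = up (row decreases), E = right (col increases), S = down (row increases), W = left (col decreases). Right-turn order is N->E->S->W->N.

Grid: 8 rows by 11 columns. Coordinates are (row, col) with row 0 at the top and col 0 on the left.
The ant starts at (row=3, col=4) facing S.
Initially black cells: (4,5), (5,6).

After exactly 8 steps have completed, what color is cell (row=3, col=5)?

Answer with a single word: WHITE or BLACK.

Answer: BLACK

Derivation:
Step 1: on WHITE (3,4): turn R to W, flip to black, move to (3,3). |black|=3
Step 2: on WHITE (3,3): turn R to N, flip to black, move to (2,3). |black|=4
Step 3: on WHITE (2,3): turn R to E, flip to black, move to (2,4). |black|=5
Step 4: on WHITE (2,4): turn R to S, flip to black, move to (3,4). |black|=6
Step 5: on BLACK (3,4): turn L to E, flip to white, move to (3,5). |black|=5
Step 6: on WHITE (3,5): turn R to S, flip to black, move to (4,5). |black|=6
Step 7: on BLACK (4,5): turn L to E, flip to white, move to (4,6). |black|=5
Step 8: on WHITE (4,6): turn R to S, flip to black, move to (5,6). |black|=6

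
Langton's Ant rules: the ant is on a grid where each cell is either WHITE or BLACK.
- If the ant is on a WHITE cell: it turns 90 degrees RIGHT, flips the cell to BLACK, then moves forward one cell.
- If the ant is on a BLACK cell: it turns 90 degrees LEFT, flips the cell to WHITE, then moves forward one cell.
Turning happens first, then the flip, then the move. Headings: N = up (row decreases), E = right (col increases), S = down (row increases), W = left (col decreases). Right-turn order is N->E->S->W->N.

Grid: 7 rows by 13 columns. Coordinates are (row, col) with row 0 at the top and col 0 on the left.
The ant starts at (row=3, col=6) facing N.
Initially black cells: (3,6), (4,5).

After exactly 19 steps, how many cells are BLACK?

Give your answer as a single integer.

Step 1: on BLACK (3,6): turn L to W, flip to white, move to (3,5). |black|=1
Step 2: on WHITE (3,5): turn R to N, flip to black, move to (2,5). |black|=2
Step 3: on WHITE (2,5): turn R to E, flip to black, move to (2,6). |black|=3
Step 4: on WHITE (2,6): turn R to S, flip to black, move to (3,6). |black|=4
Step 5: on WHITE (3,6): turn R to W, flip to black, move to (3,5). |black|=5
Step 6: on BLACK (3,5): turn L to S, flip to white, move to (4,5). |black|=4
Step 7: on BLACK (4,5): turn L to E, flip to white, move to (4,6). |black|=3
Step 8: on WHITE (4,6): turn R to S, flip to black, move to (5,6). |black|=4
Step 9: on WHITE (5,6): turn R to W, flip to black, move to (5,5). |black|=5
Step 10: on WHITE (5,5): turn R to N, flip to black, move to (4,5). |black|=6
Step 11: on WHITE (4,5): turn R to E, flip to black, move to (4,6). |black|=7
Step 12: on BLACK (4,6): turn L to N, flip to white, move to (3,6). |black|=6
Step 13: on BLACK (3,6): turn L to W, flip to white, move to (3,5). |black|=5
Step 14: on WHITE (3,5): turn R to N, flip to black, move to (2,5). |black|=6
Step 15: on BLACK (2,5): turn L to W, flip to white, move to (2,4). |black|=5
Step 16: on WHITE (2,4): turn R to N, flip to black, move to (1,4). |black|=6
Step 17: on WHITE (1,4): turn R to E, flip to black, move to (1,5). |black|=7
Step 18: on WHITE (1,5): turn R to S, flip to black, move to (2,5). |black|=8
Step 19: on WHITE (2,5): turn R to W, flip to black, move to (2,4). |black|=9

Answer: 9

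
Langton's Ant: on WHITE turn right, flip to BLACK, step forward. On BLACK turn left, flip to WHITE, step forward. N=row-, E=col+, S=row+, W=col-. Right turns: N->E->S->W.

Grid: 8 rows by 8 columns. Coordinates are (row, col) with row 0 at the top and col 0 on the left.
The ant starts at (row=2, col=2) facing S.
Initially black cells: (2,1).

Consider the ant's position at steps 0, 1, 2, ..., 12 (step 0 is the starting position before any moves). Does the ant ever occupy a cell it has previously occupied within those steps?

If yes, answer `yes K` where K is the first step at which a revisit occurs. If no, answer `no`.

Step 1: on WHITE (2,2): turn R to W, flip to black, move to (2,1). |black|=2 — new cell
Step 2: on BLACK (2,1): turn L to S, flip to white, move to (3,1). |black|=1 — new cell
Step 3: on WHITE (3,1): turn R to W, flip to black, move to (3,0). |black|=2 — new cell
Step 4: on WHITE (3,0): turn R to N, flip to black, move to (2,0). |black|=3 — new cell
Step 5: on WHITE (2,0): turn R to E, flip to black, move to (2,1). |black|=4 — REVISIT

Answer: yes 5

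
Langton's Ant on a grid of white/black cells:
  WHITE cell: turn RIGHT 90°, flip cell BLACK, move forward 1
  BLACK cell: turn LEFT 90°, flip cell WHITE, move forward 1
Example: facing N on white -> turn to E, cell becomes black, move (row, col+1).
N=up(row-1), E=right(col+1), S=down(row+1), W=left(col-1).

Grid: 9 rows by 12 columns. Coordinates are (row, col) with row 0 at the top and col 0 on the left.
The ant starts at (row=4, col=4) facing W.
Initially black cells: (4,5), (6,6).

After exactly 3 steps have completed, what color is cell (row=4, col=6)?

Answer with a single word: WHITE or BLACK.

Answer: WHITE

Derivation:
Step 1: on WHITE (4,4): turn R to N, flip to black, move to (3,4). |black|=3
Step 2: on WHITE (3,4): turn R to E, flip to black, move to (3,5). |black|=4
Step 3: on WHITE (3,5): turn R to S, flip to black, move to (4,5). |black|=5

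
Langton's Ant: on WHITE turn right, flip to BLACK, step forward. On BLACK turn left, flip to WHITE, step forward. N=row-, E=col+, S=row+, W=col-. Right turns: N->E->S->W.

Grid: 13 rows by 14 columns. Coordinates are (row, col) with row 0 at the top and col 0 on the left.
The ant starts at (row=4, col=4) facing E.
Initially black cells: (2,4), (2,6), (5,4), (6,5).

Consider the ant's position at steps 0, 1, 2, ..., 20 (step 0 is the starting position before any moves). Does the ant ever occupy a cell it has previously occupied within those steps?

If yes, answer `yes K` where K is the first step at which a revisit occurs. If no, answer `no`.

Step 1: on WHITE (4,4): turn R to S, flip to black, move to (5,4). |black|=5 — new cell
Step 2: on BLACK (5,4): turn L to E, flip to white, move to (5,5). |black|=4 — new cell
Step 3: on WHITE (5,5): turn R to S, flip to black, move to (6,5). |black|=5 — new cell
Step 4: on BLACK (6,5): turn L to E, flip to white, move to (6,6). |black|=4 — new cell
Step 5: on WHITE (6,6): turn R to S, flip to black, move to (7,6). |black|=5 — new cell
Step 6: on WHITE (7,6): turn R to W, flip to black, move to (7,5). |black|=6 — new cell
Step 7: on WHITE (7,5): turn R to N, flip to black, move to (6,5). |black|=7 — REVISIT

Answer: yes 7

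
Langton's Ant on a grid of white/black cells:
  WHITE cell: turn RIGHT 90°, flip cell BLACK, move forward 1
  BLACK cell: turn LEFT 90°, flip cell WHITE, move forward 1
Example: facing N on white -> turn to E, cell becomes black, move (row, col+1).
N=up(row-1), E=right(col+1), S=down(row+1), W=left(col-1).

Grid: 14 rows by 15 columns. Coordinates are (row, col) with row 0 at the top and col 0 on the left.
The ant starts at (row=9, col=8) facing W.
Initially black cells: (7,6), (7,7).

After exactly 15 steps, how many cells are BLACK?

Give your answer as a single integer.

Answer: 11

Derivation:
Step 1: on WHITE (9,8): turn R to N, flip to black, move to (8,8). |black|=3
Step 2: on WHITE (8,8): turn R to E, flip to black, move to (8,9). |black|=4
Step 3: on WHITE (8,9): turn R to S, flip to black, move to (9,9). |black|=5
Step 4: on WHITE (9,9): turn R to W, flip to black, move to (9,8). |black|=6
Step 5: on BLACK (9,8): turn L to S, flip to white, move to (10,8). |black|=5
Step 6: on WHITE (10,8): turn R to W, flip to black, move to (10,7). |black|=6
Step 7: on WHITE (10,7): turn R to N, flip to black, move to (9,7). |black|=7
Step 8: on WHITE (9,7): turn R to E, flip to black, move to (9,8). |black|=8
Step 9: on WHITE (9,8): turn R to S, flip to black, move to (10,8). |black|=9
Step 10: on BLACK (10,8): turn L to E, flip to white, move to (10,9). |black|=8
Step 11: on WHITE (10,9): turn R to S, flip to black, move to (11,9). |black|=9
Step 12: on WHITE (11,9): turn R to W, flip to black, move to (11,8). |black|=10
Step 13: on WHITE (11,8): turn R to N, flip to black, move to (10,8). |black|=11
Step 14: on WHITE (10,8): turn R to E, flip to black, move to (10,9). |black|=12
Step 15: on BLACK (10,9): turn L to N, flip to white, move to (9,9). |black|=11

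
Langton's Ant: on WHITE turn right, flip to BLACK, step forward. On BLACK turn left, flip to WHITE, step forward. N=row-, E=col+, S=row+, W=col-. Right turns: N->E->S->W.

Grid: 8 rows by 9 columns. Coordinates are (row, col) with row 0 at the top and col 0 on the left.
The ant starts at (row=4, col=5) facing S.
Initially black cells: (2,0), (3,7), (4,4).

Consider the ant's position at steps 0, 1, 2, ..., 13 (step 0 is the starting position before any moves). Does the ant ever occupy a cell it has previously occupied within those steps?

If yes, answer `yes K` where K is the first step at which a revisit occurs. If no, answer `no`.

Step 1: on WHITE (4,5): turn R to W, flip to black, move to (4,4). |black|=4 — new cell
Step 2: on BLACK (4,4): turn L to S, flip to white, move to (5,4). |black|=3 — new cell
Step 3: on WHITE (5,4): turn R to W, flip to black, move to (5,3). |black|=4 — new cell
Step 4: on WHITE (5,3): turn R to N, flip to black, move to (4,3). |black|=5 — new cell
Step 5: on WHITE (4,3): turn R to E, flip to black, move to (4,4). |black|=6 — REVISIT

Answer: yes 5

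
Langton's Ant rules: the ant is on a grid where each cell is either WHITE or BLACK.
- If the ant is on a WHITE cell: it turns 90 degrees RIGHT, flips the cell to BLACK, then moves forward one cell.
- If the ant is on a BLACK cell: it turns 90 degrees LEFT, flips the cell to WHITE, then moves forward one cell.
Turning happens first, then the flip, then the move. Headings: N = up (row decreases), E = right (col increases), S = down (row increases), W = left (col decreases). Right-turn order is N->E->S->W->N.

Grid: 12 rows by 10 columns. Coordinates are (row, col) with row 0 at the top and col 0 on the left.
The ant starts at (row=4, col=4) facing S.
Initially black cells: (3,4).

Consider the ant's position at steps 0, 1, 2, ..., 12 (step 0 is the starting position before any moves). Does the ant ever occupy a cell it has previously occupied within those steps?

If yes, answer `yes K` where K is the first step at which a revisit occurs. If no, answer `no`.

Step 1: on WHITE (4,4): turn R to W, flip to black, move to (4,3). |black|=2 — new cell
Step 2: on WHITE (4,3): turn R to N, flip to black, move to (3,3). |black|=3 — new cell
Step 3: on WHITE (3,3): turn R to E, flip to black, move to (3,4). |black|=4 — new cell
Step 4: on BLACK (3,4): turn L to N, flip to white, move to (2,4). |black|=3 — new cell
Step 5: on WHITE (2,4): turn R to E, flip to black, move to (2,5). |black|=4 — new cell
Step 6: on WHITE (2,5): turn R to S, flip to black, move to (3,5). |black|=5 — new cell
Step 7: on WHITE (3,5): turn R to W, flip to black, move to (3,4). |black|=6 — REVISIT

Answer: yes 7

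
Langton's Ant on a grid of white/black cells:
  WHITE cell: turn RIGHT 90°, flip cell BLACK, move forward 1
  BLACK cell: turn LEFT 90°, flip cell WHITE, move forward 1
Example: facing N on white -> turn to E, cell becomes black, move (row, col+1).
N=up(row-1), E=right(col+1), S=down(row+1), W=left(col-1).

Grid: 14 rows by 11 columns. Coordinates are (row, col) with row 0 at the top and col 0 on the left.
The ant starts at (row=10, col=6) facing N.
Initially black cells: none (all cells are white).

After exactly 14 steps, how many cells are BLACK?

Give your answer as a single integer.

Answer: 10

Derivation:
Step 1: on WHITE (10,6): turn R to E, flip to black, move to (10,7). |black|=1
Step 2: on WHITE (10,7): turn R to S, flip to black, move to (11,7). |black|=2
Step 3: on WHITE (11,7): turn R to W, flip to black, move to (11,6). |black|=3
Step 4: on WHITE (11,6): turn R to N, flip to black, move to (10,6). |black|=4
Step 5: on BLACK (10,6): turn L to W, flip to white, move to (10,5). |black|=3
Step 6: on WHITE (10,5): turn R to N, flip to black, move to (9,5). |black|=4
Step 7: on WHITE (9,5): turn R to E, flip to black, move to (9,6). |black|=5
Step 8: on WHITE (9,6): turn R to S, flip to black, move to (10,6). |black|=6
Step 9: on WHITE (10,6): turn R to W, flip to black, move to (10,5). |black|=7
Step 10: on BLACK (10,5): turn L to S, flip to white, move to (11,5). |black|=6
Step 11: on WHITE (11,5): turn R to W, flip to black, move to (11,4). |black|=7
Step 12: on WHITE (11,4): turn R to N, flip to black, move to (10,4). |black|=8
Step 13: on WHITE (10,4): turn R to E, flip to black, move to (10,5). |black|=9
Step 14: on WHITE (10,5): turn R to S, flip to black, move to (11,5). |black|=10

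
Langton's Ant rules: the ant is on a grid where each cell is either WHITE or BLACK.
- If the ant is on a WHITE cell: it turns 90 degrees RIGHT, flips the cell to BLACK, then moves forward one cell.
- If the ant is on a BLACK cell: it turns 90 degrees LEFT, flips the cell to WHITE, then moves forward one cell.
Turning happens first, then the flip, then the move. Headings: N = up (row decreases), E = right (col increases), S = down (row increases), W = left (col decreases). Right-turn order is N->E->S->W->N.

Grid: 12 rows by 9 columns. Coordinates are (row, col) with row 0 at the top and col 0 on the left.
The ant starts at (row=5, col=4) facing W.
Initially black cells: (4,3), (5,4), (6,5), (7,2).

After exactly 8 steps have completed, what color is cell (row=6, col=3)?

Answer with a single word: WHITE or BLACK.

Answer: BLACK

Derivation:
Step 1: on BLACK (5,4): turn L to S, flip to white, move to (6,4). |black|=3
Step 2: on WHITE (6,4): turn R to W, flip to black, move to (6,3). |black|=4
Step 3: on WHITE (6,3): turn R to N, flip to black, move to (5,3). |black|=5
Step 4: on WHITE (5,3): turn R to E, flip to black, move to (5,4). |black|=6
Step 5: on WHITE (5,4): turn R to S, flip to black, move to (6,4). |black|=7
Step 6: on BLACK (6,4): turn L to E, flip to white, move to (6,5). |black|=6
Step 7: on BLACK (6,5): turn L to N, flip to white, move to (5,5). |black|=5
Step 8: on WHITE (5,5): turn R to E, flip to black, move to (5,6). |black|=6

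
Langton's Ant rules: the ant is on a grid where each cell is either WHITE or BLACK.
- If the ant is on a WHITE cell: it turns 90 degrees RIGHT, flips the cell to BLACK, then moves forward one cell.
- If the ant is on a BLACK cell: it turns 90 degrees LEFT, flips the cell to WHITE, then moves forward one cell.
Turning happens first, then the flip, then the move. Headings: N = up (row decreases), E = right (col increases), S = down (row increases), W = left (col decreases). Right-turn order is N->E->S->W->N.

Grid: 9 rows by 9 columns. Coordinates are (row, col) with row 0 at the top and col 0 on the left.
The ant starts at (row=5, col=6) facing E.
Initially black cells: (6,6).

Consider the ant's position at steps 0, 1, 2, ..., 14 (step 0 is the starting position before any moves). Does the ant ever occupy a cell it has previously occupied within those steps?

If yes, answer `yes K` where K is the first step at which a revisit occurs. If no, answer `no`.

Answer: yes 5

Derivation:
Step 1: on WHITE (5,6): turn R to S, flip to black, move to (6,6). |black|=2 — new cell
Step 2: on BLACK (6,6): turn L to E, flip to white, move to (6,7). |black|=1 — new cell
Step 3: on WHITE (6,7): turn R to S, flip to black, move to (7,7). |black|=2 — new cell
Step 4: on WHITE (7,7): turn R to W, flip to black, move to (7,6). |black|=3 — new cell
Step 5: on WHITE (7,6): turn R to N, flip to black, move to (6,6). |black|=4 — REVISIT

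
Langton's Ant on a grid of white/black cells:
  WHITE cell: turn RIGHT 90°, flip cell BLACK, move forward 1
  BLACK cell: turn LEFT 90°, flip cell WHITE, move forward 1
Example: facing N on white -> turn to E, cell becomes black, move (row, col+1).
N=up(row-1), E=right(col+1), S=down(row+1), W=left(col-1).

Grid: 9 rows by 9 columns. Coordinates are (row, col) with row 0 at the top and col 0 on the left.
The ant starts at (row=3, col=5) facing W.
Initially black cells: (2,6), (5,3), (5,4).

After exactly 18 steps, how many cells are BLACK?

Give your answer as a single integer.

Answer: 7

Derivation:
Step 1: on WHITE (3,5): turn R to N, flip to black, move to (2,5). |black|=4
Step 2: on WHITE (2,5): turn R to E, flip to black, move to (2,6). |black|=5
Step 3: on BLACK (2,6): turn L to N, flip to white, move to (1,6). |black|=4
Step 4: on WHITE (1,6): turn R to E, flip to black, move to (1,7). |black|=5
Step 5: on WHITE (1,7): turn R to S, flip to black, move to (2,7). |black|=6
Step 6: on WHITE (2,7): turn R to W, flip to black, move to (2,6). |black|=7
Step 7: on WHITE (2,6): turn R to N, flip to black, move to (1,6). |black|=8
Step 8: on BLACK (1,6): turn L to W, flip to white, move to (1,5). |black|=7
Step 9: on WHITE (1,5): turn R to N, flip to black, move to (0,5). |black|=8
Step 10: on WHITE (0,5): turn R to E, flip to black, move to (0,6). |black|=9
Step 11: on WHITE (0,6): turn R to S, flip to black, move to (1,6). |black|=10
Step 12: on WHITE (1,6): turn R to W, flip to black, move to (1,5). |black|=11
Step 13: on BLACK (1,5): turn L to S, flip to white, move to (2,5). |black|=10
Step 14: on BLACK (2,5): turn L to E, flip to white, move to (2,6). |black|=9
Step 15: on BLACK (2,6): turn L to N, flip to white, move to (1,6). |black|=8
Step 16: on BLACK (1,6): turn L to W, flip to white, move to (1,5). |black|=7
Step 17: on WHITE (1,5): turn R to N, flip to black, move to (0,5). |black|=8
Step 18: on BLACK (0,5): turn L to W, flip to white, move to (0,4). |black|=7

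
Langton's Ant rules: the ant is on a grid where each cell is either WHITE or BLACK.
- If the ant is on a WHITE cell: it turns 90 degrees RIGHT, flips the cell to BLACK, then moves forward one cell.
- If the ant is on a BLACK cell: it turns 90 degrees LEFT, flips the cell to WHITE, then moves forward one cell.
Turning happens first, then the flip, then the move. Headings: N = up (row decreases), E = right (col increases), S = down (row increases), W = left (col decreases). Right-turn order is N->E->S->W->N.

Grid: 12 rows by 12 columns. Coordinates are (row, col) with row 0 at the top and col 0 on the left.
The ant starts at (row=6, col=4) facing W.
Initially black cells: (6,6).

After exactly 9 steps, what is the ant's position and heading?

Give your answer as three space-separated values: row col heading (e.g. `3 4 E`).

Step 1: on WHITE (6,4): turn R to N, flip to black, move to (5,4). |black|=2
Step 2: on WHITE (5,4): turn R to E, flip to black, move to (5,5). |black|=3
Step 3: on WHITE (5,5): turn R to S, flip to black, move to (6,5). |black|=4
Step 4: on WHITE (6,5): turn R to W, flip to black, move to (6,4). |black|=5
Step 5: on BLACK (6,4): turn L to S, flip to white, move to (7,4). |black|=4
Step 6: on WHITE (7,4): turn R to W, flip to black, move to (7,3). |black|=5
Step 7: on WHITE (7,3): turn R to N, flip to black, move to (6,3). |black|=6
Step 8: on WHITE (6,3): turn R to E, flip to black, move to (6,4). |black|=7
Step 9: on WHITE (6,4): turn R to S, flip to black, move to (7,4). |black|=8

Answer: 7 4 S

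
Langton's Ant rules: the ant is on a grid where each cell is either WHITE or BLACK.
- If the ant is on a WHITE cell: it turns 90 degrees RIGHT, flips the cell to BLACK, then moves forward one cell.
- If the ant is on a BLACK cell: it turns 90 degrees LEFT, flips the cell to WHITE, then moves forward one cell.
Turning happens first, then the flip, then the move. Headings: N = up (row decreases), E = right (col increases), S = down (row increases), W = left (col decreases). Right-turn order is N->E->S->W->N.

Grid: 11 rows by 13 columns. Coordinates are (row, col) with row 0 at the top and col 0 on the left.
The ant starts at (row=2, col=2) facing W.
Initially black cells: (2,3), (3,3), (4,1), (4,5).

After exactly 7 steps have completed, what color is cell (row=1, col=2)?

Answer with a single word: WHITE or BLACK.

Step 1: on WHITE (2,2): turn R to N, flip to black, move to (1,2). |black|=5
Step 2: on WHITE (1,2): turn R to E, flip to black, move to (1,3). |black|=6
Step 3: on WHITE (1,3): turn R to S, flip to black, move to (2,3). |black|=7
Step 4: on BLACK (2,3): turn L to E, flip to white, move to (2,4). |black|=6
Step 5: on WHITE (2,4): turn R to S, flip to black, move to (3,4). |black|=7
Step 6: on WHITE (3,4): turn R to W, flip to black, move to (3,3). |black|=8
Step 7: on BLACK (3,3): turn L to S, flip to white, move to (4,3). |black|=7

Answer: BLACK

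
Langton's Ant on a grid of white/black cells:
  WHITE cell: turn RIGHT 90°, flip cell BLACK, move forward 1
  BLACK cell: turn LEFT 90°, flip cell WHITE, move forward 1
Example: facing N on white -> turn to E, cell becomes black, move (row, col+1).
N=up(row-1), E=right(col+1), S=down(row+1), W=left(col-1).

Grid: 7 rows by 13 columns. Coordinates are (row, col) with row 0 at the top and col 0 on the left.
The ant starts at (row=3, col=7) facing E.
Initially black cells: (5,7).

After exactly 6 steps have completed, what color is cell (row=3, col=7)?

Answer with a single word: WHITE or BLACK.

Answer: WHITE

Derivation:
Step 1: on WHITE (3,7): turn R to S, flip to black, move to (4,7). |black|=2
Step 2: on WHITE (4,7): turn R to W, flip to black, move to (4,6). |black|=3
Step 3: on WHITE (4,6): turn R to N, flip to black, move to (3,6). |black|=4
Step 4: on WHITE (3,6): turn R to E, flip to black, move to (3,7). |black|=5
Step 5: on BLACK (3,7): turn L to N, flip to white, move to (2,7). |black|=4
Step 6: on WHITE (2,7): turn R to E, flip to black, move to (2,8). |black|=5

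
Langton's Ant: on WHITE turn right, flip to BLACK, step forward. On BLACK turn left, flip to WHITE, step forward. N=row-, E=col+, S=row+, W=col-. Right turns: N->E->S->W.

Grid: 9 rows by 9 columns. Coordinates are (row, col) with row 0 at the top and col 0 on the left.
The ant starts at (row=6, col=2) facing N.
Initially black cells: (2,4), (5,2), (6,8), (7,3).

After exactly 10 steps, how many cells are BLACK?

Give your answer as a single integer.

Step 1: on WHITE (6,2): turn R to E, flip to black, move to (6,3). |black|=5
Step 2: on WHITE (6,3): turn R to S, flip to black, move to (7,3). |black|=6
Step 3: on BLACK (7,3): turn L to E, flip to white, move to (7,4). |black|=5
Step 4: on WHITE (7,4): turn R to S, flip to black, move to (8,4). |black|=6
Step 5: on WHITE (8,4): turn R to W, flip to black, move to (8,3). |black|=7
Step 6: on WHITE (8,3): turn R to N, flip to black, move to (7,3). |black|=8
Step 7: on WHITE (7,3): turn R to E, flip to black, move to (7,4). |black|=9
Step 8: on BLACK (7,4): turn L to N, flip to white, move to (6,4). |black|=8
Step 9: on WHITE (6,4): turn R to E, flip to black, move to (6,5). |black|=9
Step 10: on WHITE (6,5): turn R to S, flip to black, move to (7,5). |black|=10

Answer: 10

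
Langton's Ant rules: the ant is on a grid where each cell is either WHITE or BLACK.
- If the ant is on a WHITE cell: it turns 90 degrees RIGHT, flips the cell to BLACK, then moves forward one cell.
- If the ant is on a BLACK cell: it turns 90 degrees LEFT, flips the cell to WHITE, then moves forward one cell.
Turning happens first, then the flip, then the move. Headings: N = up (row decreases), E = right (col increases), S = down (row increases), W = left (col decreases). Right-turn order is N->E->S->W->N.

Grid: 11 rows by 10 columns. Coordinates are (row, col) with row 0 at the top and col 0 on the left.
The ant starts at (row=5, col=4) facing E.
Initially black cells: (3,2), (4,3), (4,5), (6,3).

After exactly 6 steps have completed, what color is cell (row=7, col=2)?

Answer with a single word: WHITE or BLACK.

Step 1: on WHITE (5,4): turn R to S, flip to black, move to (6,4). |black|=5
Step 2: on WHITE (6,4): turn R to W, flip to black, move to (6,3). |black|=6
Step 3: on BLACK (6,3): turn L to S, flip to white, move to (7,3). |black|=5
Step 4: on WHITE (7,3): turn R to W, flip to black, move to (7,2). |black|=6
Step 5: on WHITE (7,2): turn R to N, flip to black, move to (6,2). |black|=7
Step 6: on WHITE (6,2): turn R to E, flip to black, move to (6,3). |black|=8

Answer: BLACK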